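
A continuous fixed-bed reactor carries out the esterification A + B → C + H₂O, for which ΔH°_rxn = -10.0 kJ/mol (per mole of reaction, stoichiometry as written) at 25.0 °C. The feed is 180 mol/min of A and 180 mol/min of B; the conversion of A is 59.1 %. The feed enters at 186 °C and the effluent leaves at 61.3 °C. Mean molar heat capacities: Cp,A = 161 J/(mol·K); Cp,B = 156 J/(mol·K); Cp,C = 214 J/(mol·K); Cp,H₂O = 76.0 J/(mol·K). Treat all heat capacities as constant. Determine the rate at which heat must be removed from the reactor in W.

Extent of reaction ξ = 0.591 × 180 = 106.38 mol/min
Reaction term: ξ·ΔH°_rxn = 106.38 × -10.0 = -1063.8 kJ/min
Sensible, feed 186→25 °C: -9186.7 kJ/min
Outlet flows (mol/min): A 73.62, B 73.62, C 106.38, H₂O 106.38
Sensible, products 25→61.3 °C: 1967 kJ/min
Q = ΔH = -8283.4 kJ/min = -138.06 kW
Heat removed = 138060 W

Q_out = 138000 W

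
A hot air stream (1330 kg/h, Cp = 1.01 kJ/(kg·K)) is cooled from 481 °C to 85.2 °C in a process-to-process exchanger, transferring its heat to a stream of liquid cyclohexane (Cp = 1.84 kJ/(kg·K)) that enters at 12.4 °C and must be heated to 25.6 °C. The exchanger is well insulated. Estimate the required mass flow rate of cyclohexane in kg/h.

Heat released by hot stream: Q = 1330 × 1.01 × (481 − 85.2) = 531680 kJ/h
Energy balance on cold side (adiabatic exchanger): Q = ṁ_c·Cp_c·(T_c,out − T_c,in)
ṁ_c = 531680 / [1.84 × (25.6 − 12.4)] = 21891 kg/h

ṁ_c = 21900 kg/h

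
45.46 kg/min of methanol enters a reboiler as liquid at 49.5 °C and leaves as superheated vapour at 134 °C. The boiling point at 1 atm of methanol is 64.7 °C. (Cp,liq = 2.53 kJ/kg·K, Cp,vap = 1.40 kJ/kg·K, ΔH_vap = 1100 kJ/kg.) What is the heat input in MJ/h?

Q = 3370 MJ/h

liquid 49.5→64.7 °C: 38.456 kJ/kg
vaporisation at 64.7 °C: 1100 kJ/kg
vapour 64.7→134 °C: 97.02 kJ/kg
Δh = 38.456 + 1100 + 97.02 = 1235.5 kJ/kg
Q = ṁ·Δh = 45.46 kg/min × 1235.5 kJ/kg = 56165 kJ/min
|Q| = 936.08 kW = 3369.9 MJ/h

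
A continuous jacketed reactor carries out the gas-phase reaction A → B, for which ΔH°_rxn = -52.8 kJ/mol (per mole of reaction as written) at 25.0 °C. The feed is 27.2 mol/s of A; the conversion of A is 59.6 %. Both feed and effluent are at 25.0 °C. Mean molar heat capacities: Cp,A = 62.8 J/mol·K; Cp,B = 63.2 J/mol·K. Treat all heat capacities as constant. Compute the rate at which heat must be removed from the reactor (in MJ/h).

Q_out = 3080 MJ/h

Extent of reaction ξ = 0.596 × 27.2 = 16.211 mol/s
Reaction term: ξ·ΔH°_rxn = 16.211 × -52.8 = -855.95 kJ/s
Q = ΔH = -855.95 kJ/s = -855.95 kW
Heat removed = 3081.4 MJ/h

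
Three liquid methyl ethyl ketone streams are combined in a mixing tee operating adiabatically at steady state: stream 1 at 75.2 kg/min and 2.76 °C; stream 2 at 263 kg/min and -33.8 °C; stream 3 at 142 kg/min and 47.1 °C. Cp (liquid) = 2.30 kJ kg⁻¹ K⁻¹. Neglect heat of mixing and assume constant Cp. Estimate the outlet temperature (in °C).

T_out = -4.15 °C

Energy balance with Q = 0: Σ ṁᵢCp,ᵢ(T_out − Tᵢ) = 0
Σ ṁᵢCp,ᵢTᵢ = 75.2×2.30×2.76 + 263×2.30×-33.8 + 142×2.30×47.1 = -4585.4
Σ ṁᵢCp,ᵢ = 75.2×2.30 + 263×2.30 + 142×2.30 = 1104.5
T_out = -4585.4 / 1104.5 = -4.1517 °C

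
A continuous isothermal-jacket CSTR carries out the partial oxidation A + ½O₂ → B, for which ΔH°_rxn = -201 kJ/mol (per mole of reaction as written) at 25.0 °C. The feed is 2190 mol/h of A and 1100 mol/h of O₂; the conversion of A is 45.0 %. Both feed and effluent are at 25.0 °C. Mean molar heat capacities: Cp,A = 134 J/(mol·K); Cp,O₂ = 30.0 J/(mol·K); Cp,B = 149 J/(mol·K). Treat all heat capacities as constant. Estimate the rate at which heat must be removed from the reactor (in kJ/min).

Extent of reaction ξ = 0.450 × 2190 = 985.5 mol/h
Reaction term: ξ·ΔH°_rxn = 985.5 × -201 = -198090 kJ/h
Q = ΔH = -198090 kJ/h = -55.024 kW
Heat removed = 3301.4 kJ/min

Q_out = 3300 kJ/min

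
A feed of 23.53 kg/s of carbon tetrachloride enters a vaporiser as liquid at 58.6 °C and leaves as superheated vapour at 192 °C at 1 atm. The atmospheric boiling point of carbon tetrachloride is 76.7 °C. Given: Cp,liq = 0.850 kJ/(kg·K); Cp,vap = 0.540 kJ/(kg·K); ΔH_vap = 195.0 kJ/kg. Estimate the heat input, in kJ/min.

Q = 385000 kJ/min

liquid 58.6→76.7 °C: 15.385 kJ/kg
vaporisation at 76.7 °C: 195 kJ/kg
vapour 76.7→192 °C: 62.262 kJ/kg
Δh = 15.385 + 195 + 62.262 = 272.65 kJ/kg
Q = ṁ·Δh = 23.53 kg/s × 272.65 kJ/kg = 6415.4 kJ/s
|Q| = 6415.4 kW = 384920 kJ/min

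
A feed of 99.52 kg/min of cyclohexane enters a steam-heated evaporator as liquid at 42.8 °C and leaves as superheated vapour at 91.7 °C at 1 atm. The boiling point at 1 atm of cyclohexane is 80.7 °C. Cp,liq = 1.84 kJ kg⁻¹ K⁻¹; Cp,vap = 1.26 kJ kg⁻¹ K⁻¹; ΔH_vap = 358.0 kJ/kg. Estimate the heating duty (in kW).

Q = 732 kW

liquid 42.8→80.7 °C: 69.736 kJ/kg
vaporisation at 80.7 °C: 358 kJ/kg
vapour 80.7→91.7 °C: 13.86 kJ/kg
Δh = 69.736 + 358 + 13.86 = 441.6 kJ/kg
Q = ṁ·Δh = 99.52 kg/min × 441.6 kJ/kg = 43948 kJ/min
|Q| = 732.46 kW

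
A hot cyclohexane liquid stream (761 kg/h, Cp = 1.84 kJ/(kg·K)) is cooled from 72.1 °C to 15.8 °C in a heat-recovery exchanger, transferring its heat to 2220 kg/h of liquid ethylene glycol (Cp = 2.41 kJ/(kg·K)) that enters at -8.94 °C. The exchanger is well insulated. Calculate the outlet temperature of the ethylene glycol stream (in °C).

T_c,out = 5.79 °C

Heat released by hot stream: Q = 761 × 1.84 × (72.1 − 15.8) = 78834 kJ/h
Energy balance on cold side (adiabatic exchanger): Q = ṁ_c·Cp_c·(T_c,out − T_c,in)
T_c,out = -8.94 + 78834/(2220 × 2.41) = 5.7947 °C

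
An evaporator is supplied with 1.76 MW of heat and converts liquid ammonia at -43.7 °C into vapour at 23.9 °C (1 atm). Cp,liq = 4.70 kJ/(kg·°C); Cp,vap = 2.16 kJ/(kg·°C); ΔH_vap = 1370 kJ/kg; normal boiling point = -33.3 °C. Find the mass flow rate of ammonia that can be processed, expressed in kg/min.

Δh = 4.70×(-33.3−-43.7) + 1370 + 2.16×(23.9−-33.3) = 1542.4 kJ/kg
Q = 1.76 MW = 1760 kJ/s = 105600 kJ/min
ṁ = Q/Δh = 105600 / 1542.4 = 68.463 kg/min

ṁ = 68.5 kg/min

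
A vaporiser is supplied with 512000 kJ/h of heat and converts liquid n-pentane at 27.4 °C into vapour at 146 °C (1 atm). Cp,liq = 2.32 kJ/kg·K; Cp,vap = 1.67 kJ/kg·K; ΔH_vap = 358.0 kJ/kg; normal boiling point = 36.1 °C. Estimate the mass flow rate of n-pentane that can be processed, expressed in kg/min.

ṁ = 15.2 kg/min

Δh = 2.32×(36.1−27.4) + 358.0 + 1.67×(146−36.1) = 561.72 kJ/kg
Q = 512000 kJ/h = 142.22 kJ/s = 8533.3 kJ/min
ṁ = Q/Δh = 8533.3 / 561.72 = 15.192 kg/min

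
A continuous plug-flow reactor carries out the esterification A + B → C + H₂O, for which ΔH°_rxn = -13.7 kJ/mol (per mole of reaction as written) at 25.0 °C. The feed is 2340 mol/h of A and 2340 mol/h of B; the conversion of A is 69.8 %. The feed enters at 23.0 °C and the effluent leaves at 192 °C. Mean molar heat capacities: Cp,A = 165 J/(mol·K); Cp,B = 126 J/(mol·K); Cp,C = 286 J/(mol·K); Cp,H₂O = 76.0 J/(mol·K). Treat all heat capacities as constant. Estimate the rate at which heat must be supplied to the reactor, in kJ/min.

Extent of reaction ξ = 0.698 × 2340 = 1633.3 mol/h
Reaction term: ξ·ΔH°_rxn = 1633.3 × -13.7 = -22376 kJ/h
Sensible, feed 23.0→25 °C: 1361.9 kJ/h
Outlet flows (mol/h): A 706.68, B 706.68, C 1633.3, H₂O 1633.3
Sensible, products 25→192 °C: 133080 kJ/h
Q = ΔH = 112070 kJ/h = 31.13 kW
Heat supplied = 1867.8 kJ/min

Q_in = 1870 kJ/min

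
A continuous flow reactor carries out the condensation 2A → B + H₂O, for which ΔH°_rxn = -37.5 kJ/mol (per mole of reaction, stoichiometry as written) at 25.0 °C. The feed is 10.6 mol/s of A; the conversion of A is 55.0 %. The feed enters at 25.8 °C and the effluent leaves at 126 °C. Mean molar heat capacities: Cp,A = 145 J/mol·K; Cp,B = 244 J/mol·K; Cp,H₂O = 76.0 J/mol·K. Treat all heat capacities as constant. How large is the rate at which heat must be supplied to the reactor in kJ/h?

Q_in = 193000 kJ/h

Extent of reaction ξ = 0.550 × 10.6 / 2 = 2.915 mol/s
Reaction term: ξ·ΔH°_rxn = 2.915 × -37.5 = -109.31 kJ/s
Sensible, feed 25.8→25 °C: -1.2296 kJ/s
Outlet flows (mol/s): A 4.77, B 2.915, H₂O 2.915
Sensible, products 25→126 °C: 164.07 kJ/s
Q = ΔH = 53.527 kJ/s = 53.527 kW
Heat supplied = 192700 kJ/h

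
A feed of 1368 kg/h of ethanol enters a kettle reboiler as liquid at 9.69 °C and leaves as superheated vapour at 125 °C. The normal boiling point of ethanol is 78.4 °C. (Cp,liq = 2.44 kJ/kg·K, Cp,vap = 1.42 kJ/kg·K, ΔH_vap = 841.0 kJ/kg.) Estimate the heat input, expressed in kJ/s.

Q = 408 kJ/s

liquid 9.69→78.4 °C: 167.65 kJ/kg
vaporisation at 78.4 °C: 841 kJ/kg
vapour 78.4→125 °C: 66.172 kJ/kg
Δh = 167.65 + 841 + 66.172 = 1074.8 kJ/kg
Q = ṁ·Δh = 1368 kg/h × 1074.8 kJ/kg = 1.4704e+06 kJ/h
|Q| = 408.43 kW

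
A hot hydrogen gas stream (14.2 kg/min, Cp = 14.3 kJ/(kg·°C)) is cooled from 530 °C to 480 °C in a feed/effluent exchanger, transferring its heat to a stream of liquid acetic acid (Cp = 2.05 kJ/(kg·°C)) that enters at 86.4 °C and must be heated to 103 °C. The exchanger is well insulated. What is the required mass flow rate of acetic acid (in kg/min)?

Heat released by hot stream: Q = 14.2 × 14.3 × (530 − 480) = 10153 kJ/min
Energy balance on cold side (adiabatic exchanger): Q = ṁ_c·Cp_c·(T_c,out − T_c,in)
ṁ_c = 10153 / [2.05 × (103 − 86.4)] = 298.35 kg/min

ṁ_c = 298 kg/min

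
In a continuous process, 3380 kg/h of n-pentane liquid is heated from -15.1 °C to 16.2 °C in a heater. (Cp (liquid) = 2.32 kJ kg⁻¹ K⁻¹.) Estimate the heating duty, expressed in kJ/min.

Q = 4090 kJ/min

Q = ṁ·Cp·ΔT = 3380 × 2.32 × (16.2 − -15.1) = 245440 kJ/h
Converting: 245440 / 3600 s = 68.178 kW
Heating duty = 4090.7 kJ/min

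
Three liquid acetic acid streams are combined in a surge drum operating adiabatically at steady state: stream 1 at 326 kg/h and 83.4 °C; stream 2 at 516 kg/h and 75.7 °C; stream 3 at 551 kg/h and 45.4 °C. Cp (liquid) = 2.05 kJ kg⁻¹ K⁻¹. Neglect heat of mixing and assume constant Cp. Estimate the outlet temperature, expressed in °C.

No heat crosses the boundary, so H_out = H_in.
Σ ṁᵢCp,ᵢTᵢ = 326×2.05×83.4 + 516×2.05×75.7 + 551×2.05×45.4 = 187090
Σ ṁᵢCp,ᵢ = 326×2.05 + 516×2.05 + 551×2.05 = 2855.6
T_out = 187090 / 2855.6 = 65.517 °C

T_out = 65.5 °C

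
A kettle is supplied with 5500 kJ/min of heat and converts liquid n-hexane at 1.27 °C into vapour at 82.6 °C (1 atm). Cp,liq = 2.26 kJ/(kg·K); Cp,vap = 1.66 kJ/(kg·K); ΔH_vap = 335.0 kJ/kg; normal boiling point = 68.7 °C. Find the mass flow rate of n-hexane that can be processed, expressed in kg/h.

ṁ = 646 kg/h

Δh = 2.26×(68.7−1.27) + 335.0 + 1.66×(82.6−68.7) = 510.47 kJ/kg
Q = 5500 kJ/min = 91.667 kJ/s = 330000 kJ/h
ṁ = Q/Δh = 330000 / 510.47 = 646.47 kg/h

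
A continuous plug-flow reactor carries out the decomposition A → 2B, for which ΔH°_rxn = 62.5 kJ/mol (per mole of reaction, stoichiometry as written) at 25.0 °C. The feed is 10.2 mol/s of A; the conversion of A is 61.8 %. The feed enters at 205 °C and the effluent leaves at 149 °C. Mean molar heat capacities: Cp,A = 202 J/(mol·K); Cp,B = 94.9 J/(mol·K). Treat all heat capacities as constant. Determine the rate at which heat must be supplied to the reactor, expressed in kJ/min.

Extent of reaction ξ = 0.618 × 10.2 = 6.3036 mol/s
Reaction term: ξ·ΔH°_rxn = 6.3036 × 62.5 = 393.97 kJ/s
Sensible, feed 205→25 °C: -370.87 kJ/s
Outlet flows (mol/s): A 3.8964, B 12.607
Sensible, products 25→149 °C: 245.95 kJ/s
Q = ΔH = 269.06 kJ/s = 269.06 kW
Heat supplied = 16143 kJ/min

Q_in = 16100 kJ/min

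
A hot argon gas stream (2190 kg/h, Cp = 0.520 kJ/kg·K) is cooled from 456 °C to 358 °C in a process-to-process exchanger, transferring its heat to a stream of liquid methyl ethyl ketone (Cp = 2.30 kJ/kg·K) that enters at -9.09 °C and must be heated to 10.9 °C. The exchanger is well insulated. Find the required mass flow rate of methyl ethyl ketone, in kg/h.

Heat released by hot stream: Q = 2190 × 0.520 × (456 − 358) = 111600 kJ/h
Energy balance on cold side (adiabatic exchanger): Q = ṁ_c·Cp_c·(T_c,out − T_c,in)
ṁ_c = 111600 / [2.30 × (10.9 − -9.09)] = 2427.4 kg/h

ṁ_c = 2430 kg/h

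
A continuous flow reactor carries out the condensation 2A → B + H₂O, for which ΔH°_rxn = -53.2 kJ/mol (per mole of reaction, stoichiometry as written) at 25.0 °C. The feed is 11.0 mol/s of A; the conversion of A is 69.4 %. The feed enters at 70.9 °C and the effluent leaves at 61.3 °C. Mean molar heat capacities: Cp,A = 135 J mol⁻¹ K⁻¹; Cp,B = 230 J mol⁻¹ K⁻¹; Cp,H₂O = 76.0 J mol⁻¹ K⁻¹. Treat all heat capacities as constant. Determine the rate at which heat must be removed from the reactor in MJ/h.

Q_out = 764 MJ/h

Extent of reaction ξ = 0.694 × 11.0 / 2 = 3.817 mol/s
Reaction term: ξ·ΔH°_rxn = 3.817 × -53.2 = -203.06 kJ/s
Sensible, feed 70.9→25 °C: -68.162 kJ/s
Outlet flows (mol/s): A 3.366, B 3.817, H₂O 3.817
Sensible, products 25→61.3 °C: 58.894 kJ/s
Q = ΔH = -212.33 kJ/s = -212.33 kW
Heat removed = 764.4 MJ/h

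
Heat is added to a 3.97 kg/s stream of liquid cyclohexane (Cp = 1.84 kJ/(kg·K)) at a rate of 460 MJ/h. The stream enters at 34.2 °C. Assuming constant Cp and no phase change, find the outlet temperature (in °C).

T_out = 51.7 °C

Q = 460 MJ/h = 127.78 kJ/s
ΔT = Q/(ṁ·Cp) = 127.78/(3.97×1.84) = 17.492 K
T_out = 34.2 + 17.492 = 51.692 °C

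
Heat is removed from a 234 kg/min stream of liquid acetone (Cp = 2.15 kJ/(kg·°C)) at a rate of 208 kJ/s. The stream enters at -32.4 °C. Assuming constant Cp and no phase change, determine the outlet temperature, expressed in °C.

T_out = -57.2 °C

Q = 208 kJ/s = 12480 kJ/min
ΔT = Q/(ṁ·Cp) = 12480/(234×2.15) = 24.806 K
T_out = -32.4 − 24.806 = -57.206 °C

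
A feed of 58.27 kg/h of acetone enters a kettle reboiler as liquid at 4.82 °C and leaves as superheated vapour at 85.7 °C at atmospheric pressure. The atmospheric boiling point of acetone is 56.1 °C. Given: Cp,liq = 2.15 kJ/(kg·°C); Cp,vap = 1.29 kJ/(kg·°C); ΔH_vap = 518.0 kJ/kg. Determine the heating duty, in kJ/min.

Q = 647 kJ/min

liquid 4.82→56.1 °C: 110.25 kJ/kg
vaporisation at 56.1 °C: 518 kJ/kg
vapour 56.1→85.7 °C: 38.184 kJ/kg
Δh = 110.25 + 518 + 38.184 = 666.44 kJ/kg
Q = ṁ·Δh = 58.27 kg/h × 666.44 kJ/kg = 38833 kJ/h
|Q| = 10.787 kW = 647.22 kJ/min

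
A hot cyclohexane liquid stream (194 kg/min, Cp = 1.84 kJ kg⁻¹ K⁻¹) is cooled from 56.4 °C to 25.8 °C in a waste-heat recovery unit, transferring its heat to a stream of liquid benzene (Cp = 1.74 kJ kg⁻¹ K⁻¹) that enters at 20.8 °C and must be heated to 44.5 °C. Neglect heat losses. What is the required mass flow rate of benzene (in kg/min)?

ṁ_c = 265 kg/min

Heat released by hot stream: Q = 194 × 1.84 × (56.4 − 25.8) = 10923 kJ/min
Energy balance on cold side (adiabatic exchanger): Q = ṁ_c·Cp_c·(T_c,out − T_c,in)
ṁ_c = 10923 / [1.74 × (44.5 − 20.8)] = 264.88 kg/min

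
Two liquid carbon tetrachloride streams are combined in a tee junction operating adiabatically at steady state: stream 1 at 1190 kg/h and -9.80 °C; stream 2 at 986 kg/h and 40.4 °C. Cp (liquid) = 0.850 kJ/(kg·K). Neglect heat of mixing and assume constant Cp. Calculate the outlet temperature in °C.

No heat crosses the boundary, so H_out = H_in.
T_out = Σ ṁᵢCp,ᵢTᵢ / Σ ṁᵢCp,ᵢ
      = 23947 / 1849.6 = 12.947 °C

T_out = 12.9 °C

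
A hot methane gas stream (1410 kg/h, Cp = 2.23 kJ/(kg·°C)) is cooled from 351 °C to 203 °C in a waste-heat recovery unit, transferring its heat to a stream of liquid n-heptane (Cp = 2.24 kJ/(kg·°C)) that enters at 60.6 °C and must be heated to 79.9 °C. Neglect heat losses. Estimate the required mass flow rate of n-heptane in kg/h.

Heat released by hot stream: Q = 1410 × 2.23 × (351 − 203) = 465360 kJ/h
Energy balance on cold side (adiabatic exchanger): Q = ṁ_c·Cp_c·(T_c,out − T_c,in)
ṁ_c = 465360 / [2.24 × (79.9 − 60.6)] = 10764 kg/h

ṁ_c = 10800 kg/h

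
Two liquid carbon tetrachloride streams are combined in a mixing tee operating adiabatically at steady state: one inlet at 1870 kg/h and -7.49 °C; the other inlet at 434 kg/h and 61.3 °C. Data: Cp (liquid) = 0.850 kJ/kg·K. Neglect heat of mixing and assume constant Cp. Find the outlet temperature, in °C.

Energy balance with Q = 0: Σ ṁᵢCp,ᵢ(T_out − Tᵢ) = 0
Σ ṁᵢCp,ᵢTᵢ = 1870×0.850×-7.49 + 434×0.850×61.3 = 10708
Σ ṁᵢCp,ᵢ = 1870×0.850 + 434×0.850 = 1958.4
T_out = 10708 / 1958.4 = 5.4678 °C

T_out = 5.47 °C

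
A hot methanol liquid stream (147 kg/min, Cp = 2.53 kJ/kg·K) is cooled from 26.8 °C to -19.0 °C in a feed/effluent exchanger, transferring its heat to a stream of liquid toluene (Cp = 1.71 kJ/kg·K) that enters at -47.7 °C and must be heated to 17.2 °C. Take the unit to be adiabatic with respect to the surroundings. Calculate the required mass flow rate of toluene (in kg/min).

ṁ_c = 153 kg/min

Heat released by hot stream: Q = 147 × 2.53 × (26.8 − -19.0) = 17033 kJ/min
Energy balance on cold side (adiabatic exchanger): Q = ṁ_c·Cp_c·(T_c,out − T_c,in)
ṁ_c = 17033 / [1.71 × (17.2 − -47.7)] = 153.48 kg/min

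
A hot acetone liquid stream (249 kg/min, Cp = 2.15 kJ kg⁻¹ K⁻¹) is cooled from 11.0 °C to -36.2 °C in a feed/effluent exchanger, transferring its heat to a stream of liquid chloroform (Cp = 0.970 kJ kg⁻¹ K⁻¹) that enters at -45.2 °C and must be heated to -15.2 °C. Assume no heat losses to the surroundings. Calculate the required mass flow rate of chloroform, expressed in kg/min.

ṁ_c = 868 kg/min

Heat released by hot stream: Q = 249 × 2.15 × (11.0 − -36.2) = 25269 kJ/min
Energy balance on cold side (adiabatic exchanger): Q = ṁ_c·Cp_c·(T_c,out − T_c,in)
ṁ_c = 25269 / [0.970 × (-15.2 − -45.2)] = 868.33 kg/min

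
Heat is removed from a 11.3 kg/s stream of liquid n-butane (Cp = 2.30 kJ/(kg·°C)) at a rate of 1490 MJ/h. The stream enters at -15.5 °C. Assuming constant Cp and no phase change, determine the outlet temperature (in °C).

Q = 1490 MJ/h = 413.89 kJ/s
ΔT = Q/(ṁ·Cp) = 413.89/(11.3×2.30) = 15.925 K
T_out = -15.5 − 15.925 = -31.425 °C

T_out = -31.4 °C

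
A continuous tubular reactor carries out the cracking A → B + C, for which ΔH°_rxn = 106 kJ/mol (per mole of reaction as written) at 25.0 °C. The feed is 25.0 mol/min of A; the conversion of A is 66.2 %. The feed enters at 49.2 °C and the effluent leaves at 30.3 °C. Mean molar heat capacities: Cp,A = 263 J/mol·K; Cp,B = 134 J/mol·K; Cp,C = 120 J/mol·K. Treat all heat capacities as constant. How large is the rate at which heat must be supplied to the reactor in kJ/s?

Q_in = 27.2 kJ/s

Extent of reaction ξ = 0.662 × 25.0 = 16.55 mol/min
Reaction term: ξ·ΔH°_rxn = 16.55 × 106 = 1754.3 kJ/min
Sensible, feed 49.2→25 °C: -159.12 kJ/min
Outlet flows (mol/min): A 8.45, B 16.55, C 16.55
Sensible, products 25→30.3 °C: 34.058 kJ/min
Q = ΔH = 1629.2 kJ/min = 27.154 kW
Heat supplied = 27.154 kJ/s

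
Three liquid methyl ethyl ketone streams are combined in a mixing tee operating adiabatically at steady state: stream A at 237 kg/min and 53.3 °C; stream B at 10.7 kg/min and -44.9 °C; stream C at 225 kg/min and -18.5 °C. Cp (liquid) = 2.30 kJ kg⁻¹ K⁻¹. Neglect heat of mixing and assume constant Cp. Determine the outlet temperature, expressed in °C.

T_out = 16.9 °C

Adiabatic, steady state ⇒ Σ ṁᵢCp,ᵢ(T_out − Tᵢ) = 0
T_out = Σ ṁᵢCp,ᵢTᵢ / Σ ṁᵢCp,ᵢ
      = 18375 / 1087.2 = 16.901 °C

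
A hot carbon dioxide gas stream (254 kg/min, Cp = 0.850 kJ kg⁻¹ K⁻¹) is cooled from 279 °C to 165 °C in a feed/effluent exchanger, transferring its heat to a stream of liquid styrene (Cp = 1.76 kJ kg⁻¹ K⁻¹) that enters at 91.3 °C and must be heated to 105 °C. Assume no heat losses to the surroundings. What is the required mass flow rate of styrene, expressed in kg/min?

ṁ_c = 1020 kg/min

Heat released by hot stream: Q = 254 × 0.850 × (279 − 165) = 24613 kJ/min
Energy balance on cold side (adiabatic exchanger): Q = ṁ_c·Cp_c·(T_c,out − T_c,in)
ṁ_c = 24613 / [1.76 × (105 − 91.3)] = 1020.8 kg/min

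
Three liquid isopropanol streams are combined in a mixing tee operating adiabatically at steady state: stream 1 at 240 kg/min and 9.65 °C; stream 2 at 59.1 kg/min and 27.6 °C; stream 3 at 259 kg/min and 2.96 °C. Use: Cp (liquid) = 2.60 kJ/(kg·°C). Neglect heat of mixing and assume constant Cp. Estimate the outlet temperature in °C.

Adiabatic, steady state ⇒ Σ ṁᵢCp,ᵢ(T_out − Tᵢ) = 0
T_out = Σ ṁᵢCp,ᵢTᵢ / Σ ṁᵢCp,ᵢ
      = 12256 / 1451.1 = 8.4462 °C

T_out = 8.45 °C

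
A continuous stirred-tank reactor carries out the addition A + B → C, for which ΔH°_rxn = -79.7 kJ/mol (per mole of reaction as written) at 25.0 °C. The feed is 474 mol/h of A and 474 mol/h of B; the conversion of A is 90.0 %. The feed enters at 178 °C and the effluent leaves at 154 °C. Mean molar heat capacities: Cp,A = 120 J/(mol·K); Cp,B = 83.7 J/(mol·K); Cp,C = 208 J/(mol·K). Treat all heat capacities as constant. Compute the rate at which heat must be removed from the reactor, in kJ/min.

Extent of reaction ξ = 0.900 × 474 = 426.6 mol/h
Reaction term: ξ·ΔH°_rxn = 426.6 × -79.7 = -34000 kJ/h
Sensible, feed 178→25 °C: -14773 kJ/h
Outlet flows (mol/h): A 47.4, B 47.4, C 426.6
Sensible, products 25→154 °C: 12692 kJ/h
Q = ΔH = -36081 kJ/h = -10.022 kW
Heat removed = 601.34 kJ/min

Q_out = 601 kJ/min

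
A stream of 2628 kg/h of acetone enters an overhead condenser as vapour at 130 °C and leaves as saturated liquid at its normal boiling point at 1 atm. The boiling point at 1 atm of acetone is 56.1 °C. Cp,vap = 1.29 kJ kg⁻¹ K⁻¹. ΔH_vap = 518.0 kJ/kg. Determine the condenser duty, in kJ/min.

vapour 130→56.1 °C: -95.331 kJ/kg
condensation at 56.1 °C: -518 kJ/kg
Δh = -95.331 + -518 = -613.33 kJ/kg
Q = ṁ·Δh = 2628 kg/h × -613.33 kJ/kg = -1.6118e+06 kJ/h
|Q| = 447.73 kW = 26864 kJ/min

Q_c = 26900 kJ/min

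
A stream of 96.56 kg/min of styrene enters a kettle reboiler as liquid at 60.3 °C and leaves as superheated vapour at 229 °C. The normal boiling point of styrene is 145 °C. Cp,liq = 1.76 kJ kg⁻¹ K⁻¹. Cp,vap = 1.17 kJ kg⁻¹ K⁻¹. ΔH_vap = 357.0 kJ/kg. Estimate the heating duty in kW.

Q = 973 kW

liquid 60.3→145 °C: 149.07 kJ/kg
vaporisation at 145 °C: 357 kJ/kg
vapour 145→229 °C: 98.28 kJ/kg
Δh = 149.07 + 357 + 98.28 = 604.35 kJ/kg
Q = ṁ·Δh = 96.56 kg/min × 604.35 kJ/kg = 58356 kJ/min
|Q| = 972.6 kW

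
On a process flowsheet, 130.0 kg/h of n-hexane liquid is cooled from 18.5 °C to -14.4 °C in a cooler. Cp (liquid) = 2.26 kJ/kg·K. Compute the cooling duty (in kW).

Q = ṁ·Cp·ΔT = 130.0 × 2.26 × (-14.4 − 18.5) = -9666 kJ/h
Converting: 9666 / 3600 s = 2.685 kW

Q_c = 2.69 kW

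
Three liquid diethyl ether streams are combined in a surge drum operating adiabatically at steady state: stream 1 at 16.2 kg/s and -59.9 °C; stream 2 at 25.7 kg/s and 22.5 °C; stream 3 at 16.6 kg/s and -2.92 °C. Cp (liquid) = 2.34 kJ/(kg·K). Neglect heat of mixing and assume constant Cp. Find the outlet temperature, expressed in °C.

No heat crosses the boundary, so H_out = H_in.
Σ ṁᵢCp,ᵢTᵢ = 16.2×2.34×-59.9 + 25.7×2.34×22.5 + 16.6×2.34×-2.92 = -1031
Σ ṁᵢCp,ᵢ = 16.2×2.34 + 25.7×2.34 + 16.6×2.34 = 136.89
T_out = -1031 / 136.89 = -7.5317 °C

T_out = -7.53 °C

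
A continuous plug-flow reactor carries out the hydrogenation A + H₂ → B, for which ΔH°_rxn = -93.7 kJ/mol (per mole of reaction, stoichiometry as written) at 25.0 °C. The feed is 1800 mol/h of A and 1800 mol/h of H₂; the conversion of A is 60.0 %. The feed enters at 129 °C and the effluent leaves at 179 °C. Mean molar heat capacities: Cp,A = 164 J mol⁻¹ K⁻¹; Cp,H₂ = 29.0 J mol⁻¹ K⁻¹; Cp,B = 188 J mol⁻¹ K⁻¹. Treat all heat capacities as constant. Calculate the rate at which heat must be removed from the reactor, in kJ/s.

Extent of reaction ξ = 0.600 × 1800 = 1080 mol/h
Reaction term: ξ·ΔH°_rxn = 1080 × -93.7 = -101200 kJ/h
Sensible, feed 129→25 °C: -36130 kJ/h
Outlet flows (mol/h): A 720, H₂ 720, B 1080
Sensible, products 25→179 °C: 52668 kJ/h
Q = ΔH = -84658 kJ/h = -23.516 kW
Heat removed = 23.516 kJ/s

Q_out = 23.5 kJ/s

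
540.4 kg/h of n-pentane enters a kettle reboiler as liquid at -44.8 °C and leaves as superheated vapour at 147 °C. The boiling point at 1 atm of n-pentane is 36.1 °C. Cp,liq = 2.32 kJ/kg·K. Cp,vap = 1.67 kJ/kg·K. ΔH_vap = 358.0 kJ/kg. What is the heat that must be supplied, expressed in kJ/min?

liquid -44.8→36.1 °C: 187.69 kJ/kg
vaporisation at 36.1 °C: 358 kJ/kg
vapour 36.1→147 °C: 185.2 kJ/kg
Δh = 187.69 + 358 + 185.2 = 730.89 kJ/kg
Q = ṁ·Δh = 540.4 kg/h × 730.89 kJ/kg = 394970 kJ/h
|Q| = 109.71 kW = 6582.9 kJ/min

Q = 6580 kJ/min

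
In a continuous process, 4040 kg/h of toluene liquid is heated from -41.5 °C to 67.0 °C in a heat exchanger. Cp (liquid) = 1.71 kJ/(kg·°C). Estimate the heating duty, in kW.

Q = 208 kW

Q = ṁ·Cp·ΔT = 4040 × 1.71 × (67.0 − -41.5) = 749560 kJ/h
Converting: 749560 / 3600 s = 208.21 kW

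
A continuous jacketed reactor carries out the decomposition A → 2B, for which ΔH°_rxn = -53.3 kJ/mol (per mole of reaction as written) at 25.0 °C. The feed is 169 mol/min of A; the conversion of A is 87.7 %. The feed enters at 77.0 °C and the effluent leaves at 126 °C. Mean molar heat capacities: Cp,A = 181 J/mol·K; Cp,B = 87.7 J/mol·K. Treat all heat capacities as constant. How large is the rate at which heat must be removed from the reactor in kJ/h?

Q_out = 389000 kJ/h

Extent of reaction ξ = 0.877 × 169 = 148.21 mol/min
Reaction term: ξ·ΔH°_rxn = 148.21 × -53.3 = -7899.8 kJ/min
Sensible, feed 77.0→25 °C: -1590.6 kJ/min
Outlet flows (mol/min): A 20.787, B 296.43
Sensible, products 25→126 °C: 3005.7 kJ/min
Q = ΔH = -6484.7 kJ/min = -108.08 kW
Heat removed = 389080 kJ/h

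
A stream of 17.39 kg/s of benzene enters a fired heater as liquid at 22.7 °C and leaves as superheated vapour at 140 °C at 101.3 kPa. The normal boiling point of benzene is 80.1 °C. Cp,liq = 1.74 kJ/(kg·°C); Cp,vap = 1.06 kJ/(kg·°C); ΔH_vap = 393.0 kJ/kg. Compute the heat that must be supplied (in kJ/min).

Q = 581000 kJ/min

liquid 22.7→80.1 °C: 99.876 kJ/kg
vaporisation at 80.1 °C: 393 kJ/kg
vapour 80.1→140 °C: 63.494 kJ/kg
Δh = 99.876 + 393 + 63.494 = 556.37 kJ/kg
Q = ṁ·Δh = 17.39 kg/s × 556.37 kJ/kg = 9675.3 kJ/s
|Q| = 9675.3 kW = 580520 kJ/min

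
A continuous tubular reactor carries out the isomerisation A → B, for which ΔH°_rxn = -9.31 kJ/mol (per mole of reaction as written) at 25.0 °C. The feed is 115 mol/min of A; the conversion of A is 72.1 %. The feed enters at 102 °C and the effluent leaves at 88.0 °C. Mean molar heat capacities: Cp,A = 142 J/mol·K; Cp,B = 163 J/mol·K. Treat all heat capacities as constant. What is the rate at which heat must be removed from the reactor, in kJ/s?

Q_out = 14.8 kJ/s

Extent of reaction ξ = 0.721 × 115 = 82.915 mol/min
Reaction term: ξ·ΔH°_rxn = 82.915 × -9.31 = -771.94 kJ/min
Sensible, feed 102→25 °C: -1257.4 kJ/min
Outlet flows (mol/min): A 32.085, B 82.915
Sensible, products 25→88.0 °C: 1138.5 kJ/min
Q = ΔH = -890.86 kJ/min = -14.848 kW
Heat removed = 14.848 kJ/s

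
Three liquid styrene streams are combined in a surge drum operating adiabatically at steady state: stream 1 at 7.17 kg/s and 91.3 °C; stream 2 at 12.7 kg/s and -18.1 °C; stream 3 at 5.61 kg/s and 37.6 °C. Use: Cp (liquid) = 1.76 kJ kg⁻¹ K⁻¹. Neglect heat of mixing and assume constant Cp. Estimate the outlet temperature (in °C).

T_out = 24.9 °C

No heat crosses the boundary, so H_out = H_in.
Σ ṁᵢCp,ᵢTᵢ = 7.17×1.76×91.3 + 12.7×1.76×-18.1 + 5.61×1.76×37.6 = 1118.8
Σ ṁᵢCp,ᵢ = 7.17×1.76 + 12.7×1.76 + 5.61×1.76 = 44.845
T_out = 1118.8 / 44.845 = 24.948 °C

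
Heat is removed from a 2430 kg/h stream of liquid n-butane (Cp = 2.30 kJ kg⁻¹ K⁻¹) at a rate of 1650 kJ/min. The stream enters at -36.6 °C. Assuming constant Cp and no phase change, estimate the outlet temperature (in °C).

Q = 1650 kJ/min = 99000 kJ/h
ΔT = Q/(ṁ·Cp) = 99000/(2430×2.30) = 17.713 K
T_out = -36.6 − 17.713 = -54.313 °C

T_out = -54.3 °C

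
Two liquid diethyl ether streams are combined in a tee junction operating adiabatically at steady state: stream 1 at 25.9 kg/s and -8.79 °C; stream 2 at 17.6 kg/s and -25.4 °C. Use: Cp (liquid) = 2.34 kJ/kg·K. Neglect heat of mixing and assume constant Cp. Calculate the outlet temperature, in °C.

T_out = -15.5 °C

Adiabatic, steady state ⇒ Σ ṁᵢCp,ᵢ(T_out − Tᵢ) = 0
T_out = Σ ṁᵢCp,ᵢTᵢ / Σ ṁᵢCp,ᵢ
      = -1578.8 / 101.79 = -15.51 °C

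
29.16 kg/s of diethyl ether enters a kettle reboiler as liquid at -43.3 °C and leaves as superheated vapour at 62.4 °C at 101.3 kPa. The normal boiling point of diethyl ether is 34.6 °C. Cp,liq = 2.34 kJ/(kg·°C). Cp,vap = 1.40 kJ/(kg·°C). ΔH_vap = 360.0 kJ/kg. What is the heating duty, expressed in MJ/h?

liquid -43.3→34.6 °C: 182.29 kJ/kg
vaporisation at 34.6 °C: 360 kJ/kg
vapour 34.6→62.4 °C: 38.92 kJ/kg
Δh = 182.29 + 360 + 38.92 = 581.21 kJ/kg
Q = ṁ·Δh = 29.16 kg/s × 581.21 kJ/kg = 16948 kJ/s
|Q| = 16948 kW = 61013 MJ/h

Q = 61000 MJ/h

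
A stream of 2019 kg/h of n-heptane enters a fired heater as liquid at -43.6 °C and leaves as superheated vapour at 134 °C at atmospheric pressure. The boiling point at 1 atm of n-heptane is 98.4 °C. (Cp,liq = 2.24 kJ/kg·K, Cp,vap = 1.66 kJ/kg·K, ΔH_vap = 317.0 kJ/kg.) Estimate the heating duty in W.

liquid -43.6→98.4 °C: 318.08 kJ/kg
vaporisation at 98.4 °C: 317 kJ/kg
vapour 98.4→134 °C: 59.096 kJ/kg
Δh = 318.08 + 317 + 59.096 = 694.18 kJ/kg
Q = ṁ·Δh = 2019 kg/h × 694.18 kJ/kg = 1.4015e+06 kJ/h
|Q| = 389.32 kW = 389320 W

Q = 389000 W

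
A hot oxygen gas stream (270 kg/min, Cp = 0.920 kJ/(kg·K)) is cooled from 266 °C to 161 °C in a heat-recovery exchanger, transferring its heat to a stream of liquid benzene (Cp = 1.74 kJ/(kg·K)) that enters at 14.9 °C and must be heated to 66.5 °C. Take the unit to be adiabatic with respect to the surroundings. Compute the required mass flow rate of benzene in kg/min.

Heat released by hot stream: Q = 270 × 0.920 × (266 − 161) = 26082 kJ/min
Energy balance on cold side (adiabatic exchanger): Q = ṁ_c·Cp_c·(T_c,out − T_c,in)
ṁ_c = 26082 / [1.74 × (66.5 − 14.9)] = 290.5 kg/min

ṁ_c = 290 kg/min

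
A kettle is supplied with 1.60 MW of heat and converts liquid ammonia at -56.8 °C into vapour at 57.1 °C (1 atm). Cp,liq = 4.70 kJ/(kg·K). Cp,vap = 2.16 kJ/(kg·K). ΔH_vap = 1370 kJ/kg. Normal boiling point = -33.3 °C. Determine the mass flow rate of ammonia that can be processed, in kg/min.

Δh = 4.70×(-33.3−-56.8) + 1370 + 2.16×(57.1−-33.3) = 1675.7 kJ/kg
Q = 1.60 MW = 1600 kJ/s = 96000 kJ/min
ṁ = Q/Δh = 96000 / 1675.7 = 57.289 kg/min

ṁ = 57.3 kg/min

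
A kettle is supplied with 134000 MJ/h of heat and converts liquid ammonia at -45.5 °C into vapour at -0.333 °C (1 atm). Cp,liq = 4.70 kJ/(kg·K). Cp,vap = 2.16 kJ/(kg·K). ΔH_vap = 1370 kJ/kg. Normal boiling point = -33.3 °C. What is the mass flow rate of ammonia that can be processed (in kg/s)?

Δh = 4.70×(-33.3−-45.5) + 1370 + 2.16×(-0.333−-33.3) = 1498.5 kJ/kg
Q = 134000 MJ/h = 37222 kJ/s = 37222 kJ/s
ṁ = Q/Δh = 37222 / 1498.5 = 24.839 kg/s

ṁ = 24.8 kg/s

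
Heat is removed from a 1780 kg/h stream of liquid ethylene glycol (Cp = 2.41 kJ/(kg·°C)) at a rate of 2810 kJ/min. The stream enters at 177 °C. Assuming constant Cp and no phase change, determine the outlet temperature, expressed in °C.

Q = 2810 kJ/min = 168600 kJ/h
ΔT = Q/(ṁ·Cp) = 168600/(1780×2.41) = 39.303 K
T_out = 177 − 39.303 = 137.7 °C

T_out = 138 °C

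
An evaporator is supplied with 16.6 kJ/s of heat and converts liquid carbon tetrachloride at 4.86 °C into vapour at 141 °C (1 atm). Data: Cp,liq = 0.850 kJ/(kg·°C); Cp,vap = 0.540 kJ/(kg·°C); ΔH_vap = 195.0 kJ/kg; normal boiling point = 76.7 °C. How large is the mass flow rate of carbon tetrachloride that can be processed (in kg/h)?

Δh = 0.850×(76.7−4.86) + 195.0 + 0.540×(141−76.7) = 290.79 kJ/kg
Q = 16.6 kJ/s = 16.6 kJ/s = 59760 kJ/h
ṁ = Q/Δh = 59760 / 290.79 = 205.51 kg/h

ṁ = 206 kg/h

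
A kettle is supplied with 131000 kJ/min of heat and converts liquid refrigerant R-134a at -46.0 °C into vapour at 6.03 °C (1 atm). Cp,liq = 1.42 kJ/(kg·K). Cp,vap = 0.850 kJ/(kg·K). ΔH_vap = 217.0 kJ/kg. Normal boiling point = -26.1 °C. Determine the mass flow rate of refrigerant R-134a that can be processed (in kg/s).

Δh = 1.42×(-26.1−-46.0) + 217.0 + 0.850×(6.03−-26.1) = 272.57 kJ/kg
Q = 131000 kJ/min = 2183.3 kJ/s = 2183.3 kJ/s
ṁ = Q/Δh = 2183.3 / 272.57 = 8.0102 kg/s

ṁ = 8.01 kg/s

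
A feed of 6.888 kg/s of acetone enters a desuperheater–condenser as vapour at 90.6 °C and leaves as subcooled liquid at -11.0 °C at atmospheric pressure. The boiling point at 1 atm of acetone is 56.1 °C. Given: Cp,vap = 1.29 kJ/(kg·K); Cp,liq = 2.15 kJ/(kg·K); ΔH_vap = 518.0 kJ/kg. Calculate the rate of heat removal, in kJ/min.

Q_c = 292000 kJ/min

vapour 90.6→56.1 °C: -44.505 kJ/kg
condensation at 56.1 °C: -518 kJ/kg
liquid 56.1→-11.0 °C: -144.26 kJ/kg
Δh = -44.505 + -518 + -144.26 = -706.77 kJ/kg
Q = ṁ·Δh = 6.888 kg/s × -706.77 kJ/kg = -4868.2 kJ/s
|Q| = 4868.2 kW = 292090 kJ/min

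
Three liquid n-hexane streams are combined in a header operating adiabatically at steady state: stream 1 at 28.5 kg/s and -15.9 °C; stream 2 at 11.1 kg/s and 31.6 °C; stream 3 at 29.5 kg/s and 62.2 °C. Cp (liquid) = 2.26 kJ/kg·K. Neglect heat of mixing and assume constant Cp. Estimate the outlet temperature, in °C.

Energy balance with Q = 0: Σ ṁᵢCp,ᵢ(T_out − Tᵢ) = 0
Σ ṁᵢCp,ᵢTᵢ = 28.5×2.26×-15.9 + 11.1×2.26×31.6 + 29.5×2.26×62.2 = 3915.5
Σ ṁᵢCp,ᵢ = 28.5×2.26 + 11.1×2.26 + 29.5×2.26 = 156.17
T_out = 3915.5 / 156.17 = 25.073 °C

T_out = 25.1 °C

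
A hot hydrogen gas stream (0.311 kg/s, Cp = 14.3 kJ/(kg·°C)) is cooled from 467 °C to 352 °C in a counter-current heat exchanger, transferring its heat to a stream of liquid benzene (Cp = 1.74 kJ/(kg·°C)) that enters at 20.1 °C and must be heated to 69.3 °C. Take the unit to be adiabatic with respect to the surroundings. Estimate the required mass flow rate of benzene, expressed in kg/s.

Heat released by hot stream: Q = 0.311 × 14.3 × (467 − 352) = 511.44 kJ/s
Energy balance on cold side (adiabatic exchanger): Q = ṁ_c·Cp_c·(T_c,out − T_c,in)
ṁ_c = 511.44 / [1.74 × (69.3 − 20.1)] = 5.9742 kg/s

ṁ_c = 5.97 kg/s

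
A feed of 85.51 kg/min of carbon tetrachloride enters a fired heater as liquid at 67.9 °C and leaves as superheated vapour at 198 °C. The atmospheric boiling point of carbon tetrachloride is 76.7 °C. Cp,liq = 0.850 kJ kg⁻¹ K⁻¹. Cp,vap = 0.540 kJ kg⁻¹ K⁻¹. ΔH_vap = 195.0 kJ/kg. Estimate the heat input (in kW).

Q = 382 kW

liquid 67.9→76.7 °C: 7.48 kJ/kg
vaporisation at 76.7 °C: 195 kJ/kg
vapour 76.7→198 °C: 65.502 kJ/kg
Δh = 7.48 + 195 + 65.502 = 267.98 kJ/kg
Q = ṁ·Δh = 85.51 kg/min × 267.98 kJ/kg = 22915 kJ/min
|Q| = 381.92 kW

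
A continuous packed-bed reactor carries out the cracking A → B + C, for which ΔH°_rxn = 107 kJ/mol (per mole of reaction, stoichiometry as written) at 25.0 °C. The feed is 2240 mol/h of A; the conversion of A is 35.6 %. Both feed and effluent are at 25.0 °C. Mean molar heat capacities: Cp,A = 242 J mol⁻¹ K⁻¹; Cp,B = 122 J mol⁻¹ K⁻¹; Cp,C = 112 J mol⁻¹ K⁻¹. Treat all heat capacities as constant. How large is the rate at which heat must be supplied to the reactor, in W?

Extent of reaction ξ = 0.356 × 2240 = 797.44 mol/h
Reaction term: ξ·ΔH°_rxn = 797.44 × 107 = 85326 kJ/h
Q = ΔH = 85326 kJ/h = 23.702 kW
Heat supplied = 23702 W

Q_in = 23700 W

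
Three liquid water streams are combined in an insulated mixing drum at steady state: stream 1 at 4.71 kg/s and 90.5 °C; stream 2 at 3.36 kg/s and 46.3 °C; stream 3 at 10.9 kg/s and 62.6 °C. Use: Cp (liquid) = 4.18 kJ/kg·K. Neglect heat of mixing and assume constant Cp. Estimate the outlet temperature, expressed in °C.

Adiabatic, steady state ⇒ Σ ṁᵢCp,ᵢ(T_out − Tᵢ) = 0
T_out = Σ ṁᵢCp,ᵢTᵢ / Σ ṁᵢCp,ᵢ
      = 5284.2 / 79.295 = 66.64 °C

T_out = 66.6 °C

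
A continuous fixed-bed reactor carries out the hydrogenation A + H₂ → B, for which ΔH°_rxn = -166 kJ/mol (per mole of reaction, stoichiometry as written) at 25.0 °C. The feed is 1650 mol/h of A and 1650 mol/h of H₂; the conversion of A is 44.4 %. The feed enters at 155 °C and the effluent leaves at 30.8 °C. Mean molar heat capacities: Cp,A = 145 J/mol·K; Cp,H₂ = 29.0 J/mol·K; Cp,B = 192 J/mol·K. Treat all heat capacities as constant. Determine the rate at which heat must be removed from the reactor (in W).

Extent of reaction ξ = 0.444 × 1650 = 732.6 mol/h
Reaction term: ξ·ΔH°_rxn = 732.6 × -166 = -121610 kJ/h
Sensible, feed 155→25 °C: -37323 kJ/h
Outlet flows (mol/h): A 917.4, H₂ 917.4, B 732.6
Sensible, products 25→30.8 °C: 1741.7 kJ/h
Q = ΔH = -157190 kJ/h = -43.665 kW
Heat removed = 43665 W

Q_out = 43700 W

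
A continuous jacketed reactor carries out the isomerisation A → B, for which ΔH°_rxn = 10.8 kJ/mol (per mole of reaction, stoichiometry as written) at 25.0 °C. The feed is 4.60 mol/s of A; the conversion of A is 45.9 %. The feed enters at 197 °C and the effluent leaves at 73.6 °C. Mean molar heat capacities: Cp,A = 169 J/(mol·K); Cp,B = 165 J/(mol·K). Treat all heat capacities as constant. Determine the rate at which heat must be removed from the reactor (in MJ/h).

Q_out = 265 MJ/h

Extent of reaction ξ = 0.459 × 4.60 = 2.1114 mol/s
Reaction term: ξ·ΔH°_rxn = 2.1114 × 10.8 = 22.803 kJ/s
Sensible, feed 197→25 °C: -133.71 kJ/s
Outlet flows (mol/s): A 2.4886, B 2.1114
Sensible, products 25→73.6 °C: 37.371 kJ/s
Q = ΔH = -73.538 kJ/s = -73.538 kW
Heat removed = 264.74 MJ/h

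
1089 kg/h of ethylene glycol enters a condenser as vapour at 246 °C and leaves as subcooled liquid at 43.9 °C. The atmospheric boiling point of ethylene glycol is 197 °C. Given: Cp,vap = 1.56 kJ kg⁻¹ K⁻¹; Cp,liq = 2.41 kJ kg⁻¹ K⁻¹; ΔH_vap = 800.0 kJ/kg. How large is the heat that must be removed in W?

vapour 246→197 °C: -76.44 kJ/kg
condensation at 197 °C: -800 kJ/kg
liquid 197→43.9 °C: -368.97 kJ/kg
Δh = -76.44 + -800 + -368.97 = -1245.4 kJ/kg
Q = ṁ·Δh = 1089 kg/h × -1245.4 kJ/kg = -1.3563e+06 kJ/h
|Q| = 376.74 kW = 376740 W

Q_c = 377000 W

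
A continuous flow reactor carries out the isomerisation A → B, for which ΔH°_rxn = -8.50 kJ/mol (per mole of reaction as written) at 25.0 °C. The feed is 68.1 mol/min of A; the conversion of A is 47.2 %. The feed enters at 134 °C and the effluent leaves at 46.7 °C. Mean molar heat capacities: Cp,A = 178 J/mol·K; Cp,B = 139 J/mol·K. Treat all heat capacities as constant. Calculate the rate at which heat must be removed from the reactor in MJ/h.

Extent of reaction ξ = 0.472 × 68.1 = 32.143 mol/min
Reaction term: ξ·ΔH°_rxn = 32.143 × -8.50 = -273.22 kJ/min
Sensible, feed 134→25 °C: -1321.3 kJ/min
Outlet flows (mol/min): A 35.957, B 32.143
Sensible, products 25→46.7 °C: 235.84 kJ/min
Q = ΔH = -1358.7 kJ/min = -22.644 kW
Heat removed = 81.519 MJ/h

Q_out = 81.5 MJ/h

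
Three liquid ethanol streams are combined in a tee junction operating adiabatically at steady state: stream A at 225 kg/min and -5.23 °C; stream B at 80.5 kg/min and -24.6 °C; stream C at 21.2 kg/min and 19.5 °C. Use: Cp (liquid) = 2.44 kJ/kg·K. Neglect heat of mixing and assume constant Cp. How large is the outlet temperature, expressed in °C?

T_out = -8.40 °C

Adiabatic, steady state ⇒ Σ ṁᵢCp,ᵢ(T_out − Tᵢ) = 0
T_out = Σ ṁᵢCp,ᵢTᵢ / Σ ṁᵢCp,ᵢ
      = -6694.5 / 797.15 = -8.3981 °C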